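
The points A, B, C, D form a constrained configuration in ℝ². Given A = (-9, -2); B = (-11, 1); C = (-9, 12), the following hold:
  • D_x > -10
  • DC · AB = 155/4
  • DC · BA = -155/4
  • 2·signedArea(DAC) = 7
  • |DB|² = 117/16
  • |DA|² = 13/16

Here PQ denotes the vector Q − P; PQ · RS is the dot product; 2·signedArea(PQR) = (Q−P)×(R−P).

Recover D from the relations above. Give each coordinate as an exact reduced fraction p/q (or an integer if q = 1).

1. D_x = -19/2  [2·signedArea(DAC) = 7 ∩ DC · AB = 155/4]
2. D_y = -5/4  [2·signedArea(DAC) = 7 ∩ DC · AB = 155/4]
   → D = (-19/2, -5/4)

D = (-19/2, -5/4)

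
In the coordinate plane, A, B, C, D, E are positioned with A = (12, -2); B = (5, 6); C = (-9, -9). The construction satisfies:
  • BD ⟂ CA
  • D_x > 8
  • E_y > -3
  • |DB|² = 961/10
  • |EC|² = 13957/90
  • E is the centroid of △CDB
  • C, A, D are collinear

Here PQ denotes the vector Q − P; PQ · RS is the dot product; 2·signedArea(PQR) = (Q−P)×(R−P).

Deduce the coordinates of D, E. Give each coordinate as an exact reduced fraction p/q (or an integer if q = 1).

D = (81/10, -33/10)
E = (41/30, -21/10)

1. D_x = 81/10  [C, A, D are collinear ∩ BD ⟂ CA]
2. D_y = -33/10  [C, A, D are collinear ∩ BD ⟂ CA]
   → D = (81/10, -33/10)
3. E_x = 41/30  [E is the centroid of △CDB]
4. E_y = -21/10  [E is the centroid of △CDB]
   → E = (41/30, -21/10)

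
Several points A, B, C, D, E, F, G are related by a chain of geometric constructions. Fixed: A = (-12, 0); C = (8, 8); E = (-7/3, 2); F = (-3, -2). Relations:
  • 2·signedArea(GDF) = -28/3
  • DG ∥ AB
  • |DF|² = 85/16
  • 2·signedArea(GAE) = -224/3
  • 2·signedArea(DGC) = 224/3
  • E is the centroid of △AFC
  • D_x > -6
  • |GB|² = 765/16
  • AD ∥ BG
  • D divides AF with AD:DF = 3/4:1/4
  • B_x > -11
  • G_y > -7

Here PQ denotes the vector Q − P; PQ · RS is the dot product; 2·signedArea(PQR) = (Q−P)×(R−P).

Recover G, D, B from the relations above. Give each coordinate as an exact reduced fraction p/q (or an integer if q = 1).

1. D_x = -21/4  [D divides AF with AD:DF = 3/4:1/4]
2. D_y = -3/2  [D divides AF with AD:DF = 3/4:1/4]
   → D = (-21/4, -3/2)
3. G_x = -11/3  [2·signedArea(GAE) = -224/3 ∩ 2·signedArea(GDF) = -28/3]
4. G_y = -6  [2·signedArea(GAE) = -224/3 ∩ 2·signedArea(GDF) = -28/3]
   → G = (-11/3, -6)
5. B_x = -125/12  [AD ∥ BG ∩ DG ∥ AB]
6. B_y = -9/2  [AD ∥ BG ∩ DG ∥ AB]
   → B = (-125/12, -9/2)

B = (-125/12, -9/2)
D = (-21/4, -3/2)
G = (-11/3, -6)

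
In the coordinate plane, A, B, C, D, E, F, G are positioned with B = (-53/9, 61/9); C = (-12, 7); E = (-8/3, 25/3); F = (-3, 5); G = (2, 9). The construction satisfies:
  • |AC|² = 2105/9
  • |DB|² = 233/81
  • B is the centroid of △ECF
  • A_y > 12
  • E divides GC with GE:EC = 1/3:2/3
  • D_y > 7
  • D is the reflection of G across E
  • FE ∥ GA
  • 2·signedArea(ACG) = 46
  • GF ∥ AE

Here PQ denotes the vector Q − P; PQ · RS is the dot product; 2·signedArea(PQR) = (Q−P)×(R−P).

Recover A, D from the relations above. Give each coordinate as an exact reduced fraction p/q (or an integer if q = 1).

A = (7/3, 37/3)
D = (-22/3, 23/3)

1. A_x = 7/3  [GF ∥ AE ∩ FE ∥ GA]
2. A_y = 37/3  [GF ∥ AE ∩ FE ∥ GA]
   → A = (7/3, 37/3)
3. D_x = -22/3  [D is the reflection of G across E]
4. D_y = 23/3  [D is the reflection of G across E]
   → D = (-22/3, 23/3)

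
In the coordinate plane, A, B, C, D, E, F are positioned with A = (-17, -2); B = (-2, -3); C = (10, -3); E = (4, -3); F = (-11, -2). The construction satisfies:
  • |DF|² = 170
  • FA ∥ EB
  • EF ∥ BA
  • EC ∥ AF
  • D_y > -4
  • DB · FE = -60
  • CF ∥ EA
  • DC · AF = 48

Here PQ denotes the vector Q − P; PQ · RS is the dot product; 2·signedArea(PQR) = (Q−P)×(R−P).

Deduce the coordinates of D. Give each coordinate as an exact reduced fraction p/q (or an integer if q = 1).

D = (2, -3)

1. D_x = 2  [DC · AF = 48 ∩ DB · FE = -60]
2. D_y = -3  [DC · AF = 48 ∩ DB · FE = -60]
   → D = (2, -3)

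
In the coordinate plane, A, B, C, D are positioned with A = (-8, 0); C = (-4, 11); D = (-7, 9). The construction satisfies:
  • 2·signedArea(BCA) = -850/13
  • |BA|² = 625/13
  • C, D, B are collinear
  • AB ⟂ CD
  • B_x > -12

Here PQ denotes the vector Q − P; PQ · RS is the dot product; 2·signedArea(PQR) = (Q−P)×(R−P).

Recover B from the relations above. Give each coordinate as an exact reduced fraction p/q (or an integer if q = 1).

1. B_x = -154/13  [C, D, B are collinear ∩ AB ⟂ CD]
2. B_y = 75/13  [C, D, B are collinear ∩ AB ⟂ CD]
   → B = (-154/13, 75/13)

B = (-154/13, 75/13)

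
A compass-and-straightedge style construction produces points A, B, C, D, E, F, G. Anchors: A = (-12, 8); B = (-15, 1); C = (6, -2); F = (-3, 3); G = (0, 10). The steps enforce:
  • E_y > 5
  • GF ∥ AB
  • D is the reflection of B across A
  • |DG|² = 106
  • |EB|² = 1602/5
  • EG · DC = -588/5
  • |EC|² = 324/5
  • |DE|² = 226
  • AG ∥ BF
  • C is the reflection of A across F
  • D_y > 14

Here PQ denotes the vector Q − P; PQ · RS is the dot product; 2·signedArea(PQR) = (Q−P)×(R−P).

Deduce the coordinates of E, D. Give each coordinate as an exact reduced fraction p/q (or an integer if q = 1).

1. D_x = -9  [D is the reflection of B across A]
2. D_y = 15  [D is the reflection of B across A]
   → D = (-9, 15)
3. E_x = 12/5  [line -15·x + 17·y + -262/5 = 0 ∩ |EB|² = 1602/5]
4. E_y = 26/5  [line -15·x + 17·y + -262/5 = 0 ∩ |EB|² = 1602/5]
   → E = (12/5, 26/5)

D = (-9, 15)
E = (12/5, 26/5)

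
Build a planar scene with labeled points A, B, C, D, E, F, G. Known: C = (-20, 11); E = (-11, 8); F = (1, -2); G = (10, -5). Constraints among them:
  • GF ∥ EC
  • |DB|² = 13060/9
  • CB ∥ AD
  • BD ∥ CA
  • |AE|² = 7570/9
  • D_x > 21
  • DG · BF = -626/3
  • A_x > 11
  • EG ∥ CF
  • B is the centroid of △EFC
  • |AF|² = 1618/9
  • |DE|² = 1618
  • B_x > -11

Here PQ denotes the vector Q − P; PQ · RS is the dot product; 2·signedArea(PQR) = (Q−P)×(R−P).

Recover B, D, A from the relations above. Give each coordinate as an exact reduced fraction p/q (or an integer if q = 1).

1. B_x = -10  [B is the centroid of △EFC]
2. B_y = 17/3  [B is the centroid of △EFC]
   → B = (-10, 17/3)
3. D_x = 22  [line -11·x + 23/3·y + 357 = 0 ∩ |DE|² = 1618]
4. D_y = -15  [line -11·x + 23/3·y + 357 = 0 ∩ |DE|² = 1618]
   → D = (22, -15)
5. A_x = 12  [CB ∥ AD ∩ BD ∥ CA]
6. A_y = -29/3  [CB ∥ AD ∩ BD ∥ CA]
   → A = (12, -29/3)

A = (12, -29/3)
B = (-10, 17/3)
D = (22, -15)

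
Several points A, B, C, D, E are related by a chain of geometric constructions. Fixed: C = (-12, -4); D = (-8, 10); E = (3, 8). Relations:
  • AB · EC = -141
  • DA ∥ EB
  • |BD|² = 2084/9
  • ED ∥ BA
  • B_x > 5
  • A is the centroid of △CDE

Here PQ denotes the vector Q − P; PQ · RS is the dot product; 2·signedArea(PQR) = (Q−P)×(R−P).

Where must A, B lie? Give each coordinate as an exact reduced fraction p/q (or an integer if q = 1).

1. A_x = -17/3  [A is the centroid of △CDE]
2. A_y = 14/3  [A is the centroid of △CDE]
   → A = (-17/3, 14/3)
3. B_x = 16/3  [ED ∥ BA ∩ DA ∥ EB]
4. B_y = 8/3  [ED ∥ BA ∩ DA ∥ EB]
   → B = (16/3, 8/3)

A = (-17/3, 14/3)
B = (16/3, 8/3)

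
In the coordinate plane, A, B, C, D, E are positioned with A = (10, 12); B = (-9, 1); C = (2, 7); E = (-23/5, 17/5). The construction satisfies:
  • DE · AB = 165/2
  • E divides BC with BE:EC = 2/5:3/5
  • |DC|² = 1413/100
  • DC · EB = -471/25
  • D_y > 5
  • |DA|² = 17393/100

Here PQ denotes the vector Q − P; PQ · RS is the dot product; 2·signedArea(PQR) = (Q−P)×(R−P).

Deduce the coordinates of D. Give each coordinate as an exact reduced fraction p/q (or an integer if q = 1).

1. D_x = -13/10  [DE · AB = 165/2 ∩ DC · EB = -471/25]
2. D_y = 26/5  [DE · AB = 165/2 ∩ DC · EB = -471/25]
   → D = (-13/10, 26/5)

D = (-13/10, 26/5)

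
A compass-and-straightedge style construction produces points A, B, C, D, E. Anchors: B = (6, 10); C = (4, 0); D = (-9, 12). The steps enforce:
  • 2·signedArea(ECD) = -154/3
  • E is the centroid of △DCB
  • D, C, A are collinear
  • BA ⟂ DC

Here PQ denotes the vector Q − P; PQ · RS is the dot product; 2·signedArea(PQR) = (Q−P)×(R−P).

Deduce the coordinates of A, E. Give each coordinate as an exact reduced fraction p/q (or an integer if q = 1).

A = (30/313, 1128/313)
E = (1/3, 22/3)

1. A_x = 30/313  [D, C, A are collinear ∩ BA ⟂ DC]
2. A_y = 1128/313  [D, C, A are collinear ∩ BA ⟂ DC]
   → A = (30/313, 1128/313)
3. E_x = 1/3  [E is the centroid of △DCB]
4. E_y = 22/3  [E is the centroid of △DCB]
   → E = (1/3, 22/3)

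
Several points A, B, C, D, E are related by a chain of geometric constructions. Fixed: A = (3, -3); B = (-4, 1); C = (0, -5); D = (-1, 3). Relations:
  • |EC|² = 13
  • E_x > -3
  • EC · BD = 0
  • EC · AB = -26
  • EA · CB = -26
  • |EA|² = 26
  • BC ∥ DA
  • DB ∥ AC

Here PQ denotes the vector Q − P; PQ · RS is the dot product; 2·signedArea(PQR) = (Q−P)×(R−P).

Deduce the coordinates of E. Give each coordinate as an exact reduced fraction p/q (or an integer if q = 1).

E = (-2, -2)

1. E_x = -2  [EC · BD = 0 ∩ EC · AB = -26]
2. E_y = -2  [EC · BD = 0 ∩ EC · AB = -26]
   → E = (-2, -2)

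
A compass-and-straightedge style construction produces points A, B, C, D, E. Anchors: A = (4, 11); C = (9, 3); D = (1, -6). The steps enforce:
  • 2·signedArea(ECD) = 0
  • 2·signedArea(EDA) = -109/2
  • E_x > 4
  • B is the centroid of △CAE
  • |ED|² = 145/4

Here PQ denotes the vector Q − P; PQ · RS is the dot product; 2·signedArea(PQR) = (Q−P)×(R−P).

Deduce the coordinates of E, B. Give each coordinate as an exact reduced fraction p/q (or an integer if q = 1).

B = (6, 25/6)
E = (5, -3/2)

1. E_x = 5  [2·signedArea(ECD) = 0 ∩ 2·signedArea(EDA) = -109/2]
2. E_y = -3/2  [2·signedArea(ECD) = 0 ∩ 2·signedArea(EDA) = -109/2]
   → E = (5, -3/2)
3. B_x = 6  [B is the centroid of △CAE]
4. B_y = 25/6  [B is the centroid of △CAE]
   → B = (6, 25/6)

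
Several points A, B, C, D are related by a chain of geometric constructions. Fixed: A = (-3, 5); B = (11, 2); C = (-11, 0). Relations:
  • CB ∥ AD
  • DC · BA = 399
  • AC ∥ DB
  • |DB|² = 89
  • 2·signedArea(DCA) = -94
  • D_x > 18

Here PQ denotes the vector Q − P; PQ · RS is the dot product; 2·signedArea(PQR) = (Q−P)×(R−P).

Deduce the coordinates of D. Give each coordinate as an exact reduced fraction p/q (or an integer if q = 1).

D = (19, 7)

1. D_x = 19  [AC ∥ DB ∩ CB ∥ AD]
2. D_y = 7  [AC ∥ DB ∩ CB ∥ AD]
   → D = (19, 7)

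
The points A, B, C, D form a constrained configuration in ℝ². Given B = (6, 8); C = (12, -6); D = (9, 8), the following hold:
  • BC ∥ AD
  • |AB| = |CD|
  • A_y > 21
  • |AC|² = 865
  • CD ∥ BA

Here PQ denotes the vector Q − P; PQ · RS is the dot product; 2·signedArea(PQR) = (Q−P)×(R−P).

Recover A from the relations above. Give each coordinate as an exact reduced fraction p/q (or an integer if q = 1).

A = (3, 22)

1. A_x = 3  [BC ∥ AD ∩ CD ∥ BA]
2. A_y = 22  [BC ∥ AD ∩ CD ∥ BA]
   → A = (3, 22)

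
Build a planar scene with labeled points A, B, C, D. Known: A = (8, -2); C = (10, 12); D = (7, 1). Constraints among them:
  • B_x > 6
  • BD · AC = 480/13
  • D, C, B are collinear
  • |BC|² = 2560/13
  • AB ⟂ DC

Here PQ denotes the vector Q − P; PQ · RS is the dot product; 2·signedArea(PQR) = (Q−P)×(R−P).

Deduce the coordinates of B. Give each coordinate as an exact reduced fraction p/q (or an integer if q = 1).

1. B_x = 82/13  [D, C, B are collinear ∩ AB ⟂ DC]
2. B_y = -20/13  [D, C, B are collinear ∩ AB ⟂ DC]
   → B = (82/13, -20/13)

B = (82/13, -20/13)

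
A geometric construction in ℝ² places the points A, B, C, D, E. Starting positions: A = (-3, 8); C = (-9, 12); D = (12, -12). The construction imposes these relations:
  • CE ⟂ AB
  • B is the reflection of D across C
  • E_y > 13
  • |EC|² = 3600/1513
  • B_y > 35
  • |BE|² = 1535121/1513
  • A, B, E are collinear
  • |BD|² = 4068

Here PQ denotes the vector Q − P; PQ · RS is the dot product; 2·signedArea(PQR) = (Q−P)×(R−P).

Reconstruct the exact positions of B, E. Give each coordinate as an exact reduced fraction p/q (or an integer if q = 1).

B = (-30, 36)
E = (-11937/1513, 19776/1513)

1. B_x = -30  [B is the reflection of D across C]
2. B_y = 36  [B is the reflection of D across C]
   → B = (-30, 36)
3. E_x = -11937/1513  [A, B, E are collinear ∩ CE ⟂ AB]
4. E_y = 19776/1513  [A, B, E are collinear ∩ CE ⟂ AB]
   → E = (-11937/1513, 19776/1513)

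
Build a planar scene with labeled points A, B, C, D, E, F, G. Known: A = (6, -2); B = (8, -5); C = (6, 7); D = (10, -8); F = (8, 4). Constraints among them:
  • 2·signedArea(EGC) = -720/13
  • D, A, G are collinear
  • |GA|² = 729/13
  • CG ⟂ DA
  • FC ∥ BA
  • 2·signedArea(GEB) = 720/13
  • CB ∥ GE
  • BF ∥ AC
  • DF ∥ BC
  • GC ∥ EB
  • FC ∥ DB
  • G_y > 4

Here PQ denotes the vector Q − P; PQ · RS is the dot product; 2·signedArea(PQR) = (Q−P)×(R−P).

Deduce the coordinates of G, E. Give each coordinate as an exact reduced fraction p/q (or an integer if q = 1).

E = (50/13, -101/13)
G = (24/13, 55/13)

1. G_x = 24/13  [D, A, G are collinear ∩ CG ⟂ DA]
2. G_y = 55/13  [D, A, G are collinear ∩ CG ⟂ DA]
   → G = (24/13, 55/13)
3. E_x = 50/13  [GC ∥ EB ∩ CB ∥ GE]
4. E_y = -101/13  [GC ∥ EB ∩ CB ∥ GE]
   → E = (50/13, -101/13)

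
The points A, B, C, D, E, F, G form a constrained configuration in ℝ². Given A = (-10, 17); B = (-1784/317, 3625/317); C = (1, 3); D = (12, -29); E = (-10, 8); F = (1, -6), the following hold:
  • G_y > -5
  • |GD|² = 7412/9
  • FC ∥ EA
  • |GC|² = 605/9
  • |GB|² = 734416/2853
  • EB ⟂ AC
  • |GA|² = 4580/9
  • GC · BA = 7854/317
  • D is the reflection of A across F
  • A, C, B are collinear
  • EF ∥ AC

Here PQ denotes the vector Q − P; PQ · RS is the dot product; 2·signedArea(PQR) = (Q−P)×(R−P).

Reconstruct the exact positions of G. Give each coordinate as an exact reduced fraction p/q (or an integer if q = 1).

1. G_x = -8/3  [line 1386/317·x + -1764/317·y + -3948/317 = 0 ∩ |GD|² = 7412/9]
2. G_y = -13/3  [line 1386/317·x + -1764/317·y + -3948/317 = 0 ∩ |GD|² = 7412/9]
   → G = (-8/3, -13/3)

G = (-8/3, -13/3)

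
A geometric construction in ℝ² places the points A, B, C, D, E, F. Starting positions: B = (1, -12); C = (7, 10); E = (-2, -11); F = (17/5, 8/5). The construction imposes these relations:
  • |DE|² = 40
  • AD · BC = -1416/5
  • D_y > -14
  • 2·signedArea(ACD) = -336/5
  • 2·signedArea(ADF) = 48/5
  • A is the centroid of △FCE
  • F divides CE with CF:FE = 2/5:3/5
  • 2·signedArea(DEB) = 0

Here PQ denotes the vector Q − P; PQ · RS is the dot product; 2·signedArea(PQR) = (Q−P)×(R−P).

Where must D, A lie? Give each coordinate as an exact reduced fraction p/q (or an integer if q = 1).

1. A_x = 14/5  [A is the centroid of △FCE]
2. A_y = 1/5  [A is the centroid of △FCE]
   → A = (14/5, 1/5)
3. D_x = 4  [2·signedArea(DEB) = 0 ∩ 2·signedArea(ADF) = 48/5]
4. D_y = -13  [2·signedArea(DEB) = 0 ∩ 2·signedArea(ADF) = 48/5]
   → D = (4, -13)

A = (14/5, 1/5)
D = (4, -13)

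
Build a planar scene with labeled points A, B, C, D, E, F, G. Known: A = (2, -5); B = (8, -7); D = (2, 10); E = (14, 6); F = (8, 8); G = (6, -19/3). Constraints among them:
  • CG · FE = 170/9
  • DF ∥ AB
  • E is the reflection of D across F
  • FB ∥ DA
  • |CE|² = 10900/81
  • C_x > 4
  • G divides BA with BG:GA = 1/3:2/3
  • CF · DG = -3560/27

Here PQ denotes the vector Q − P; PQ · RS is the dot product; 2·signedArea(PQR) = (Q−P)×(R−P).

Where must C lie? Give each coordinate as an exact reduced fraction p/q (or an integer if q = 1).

1. C_x = 14/3  [CF · DG = -3560/27 ∩ CG · FE = 170/9]
2. C_y = -8/9  [CF · DG = -3560/27 ∩ CG · FE = 170/9]
   → C = (14/3, -8/9)

C = (14/3, -8/9)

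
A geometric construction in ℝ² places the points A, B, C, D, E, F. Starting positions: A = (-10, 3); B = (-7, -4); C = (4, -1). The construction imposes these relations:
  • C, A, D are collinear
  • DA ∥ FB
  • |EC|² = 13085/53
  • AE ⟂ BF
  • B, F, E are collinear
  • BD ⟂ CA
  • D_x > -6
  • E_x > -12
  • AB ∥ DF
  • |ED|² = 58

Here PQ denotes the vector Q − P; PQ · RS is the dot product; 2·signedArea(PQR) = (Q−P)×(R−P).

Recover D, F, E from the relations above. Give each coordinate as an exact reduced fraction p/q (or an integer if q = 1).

1. D_x = -285/53  [C, A, D are collinear ∩ BD ⟂ CA]
2. D_y = 89/53  [C, A, D are collinear ∩ BD ⟂ CA]
   → D = (-285/53, 89/53)
3. F_x = -126/53  [DA ∥ FB ∩ AB ∥ DF]
4. F_y = -282/53  [DA ∥ FB ∩ AB ∥ DF]
   → F = (-126/53, -282/53)
5. E_x = -616/53  [B, F, E are collinear ∩ AE ⟂ BF]
6. E_y = -142/53  [B, F, E are collinear ∩ AE ⟂ BF]
   → E = (-616/53, -142/53)

D = (-285/53, 89/53)
E = (-616/53, -142/53)
F = (-126/53, -282/53)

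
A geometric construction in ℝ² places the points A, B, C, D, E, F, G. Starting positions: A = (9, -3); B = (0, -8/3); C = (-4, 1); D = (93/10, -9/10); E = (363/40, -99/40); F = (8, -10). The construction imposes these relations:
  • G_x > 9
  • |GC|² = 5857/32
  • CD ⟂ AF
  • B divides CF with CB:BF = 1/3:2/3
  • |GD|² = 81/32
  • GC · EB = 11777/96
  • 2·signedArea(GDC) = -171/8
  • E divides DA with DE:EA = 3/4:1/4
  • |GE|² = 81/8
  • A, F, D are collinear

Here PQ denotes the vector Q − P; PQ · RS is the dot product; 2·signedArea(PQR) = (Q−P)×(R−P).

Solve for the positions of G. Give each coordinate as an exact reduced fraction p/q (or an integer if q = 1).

G = (381/40, 27/40)

1. G_x = 381/40  [GC · EB = 11777/96 ∩ 2·signedArea(GDC) = -171/8]
2. G_y = 27/40  [GC · EB = 11777/96 ∩ 2·signedArea(GDC) = -171/8]
   → G = (381/40, 27/40)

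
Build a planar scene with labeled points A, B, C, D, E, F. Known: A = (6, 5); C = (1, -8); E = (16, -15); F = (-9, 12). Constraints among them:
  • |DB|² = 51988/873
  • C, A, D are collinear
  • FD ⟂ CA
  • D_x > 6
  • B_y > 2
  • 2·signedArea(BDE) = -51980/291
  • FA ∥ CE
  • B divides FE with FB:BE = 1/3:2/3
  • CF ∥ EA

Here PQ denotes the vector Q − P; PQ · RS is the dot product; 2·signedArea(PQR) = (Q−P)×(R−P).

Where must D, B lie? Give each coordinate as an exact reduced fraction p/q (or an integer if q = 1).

1. D_x = 622/97  [C, A, D are collinear ∩ FD ⟂ CA]
2. D_y = 589/97  [C, A, D are collinear ∩ FD ⟂ CA]
   → D = (622/97, 589/97)
3. B_x = -2/3  [B divides FE with FB:BE = 1/3:2/3]
4. B_y = 3  [B divides FE with FB:BE = 1/3:2/3]
   → B = (-2/3, 3)

B = (-2/3, 3)
D = (622/97, 589/97)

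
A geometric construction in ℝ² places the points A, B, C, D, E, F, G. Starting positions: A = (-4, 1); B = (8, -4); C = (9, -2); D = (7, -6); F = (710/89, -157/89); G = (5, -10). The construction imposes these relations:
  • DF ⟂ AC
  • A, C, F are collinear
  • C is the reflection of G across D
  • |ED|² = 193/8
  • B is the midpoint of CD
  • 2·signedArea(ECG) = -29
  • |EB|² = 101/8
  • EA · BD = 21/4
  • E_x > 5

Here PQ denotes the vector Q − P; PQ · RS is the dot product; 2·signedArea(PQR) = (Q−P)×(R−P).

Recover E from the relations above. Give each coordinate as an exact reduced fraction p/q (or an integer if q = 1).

E = (23/4, -5/4)

1. E_x = 23/4  [EA · BD = 21/4 ∩ 2·signedArea(ECG) = -29]
2. E_y = -5/4  [EA · BD = 21/4 ∩ 2·signedArea(ECG) = -29]
   → E = (23/4, -5/4)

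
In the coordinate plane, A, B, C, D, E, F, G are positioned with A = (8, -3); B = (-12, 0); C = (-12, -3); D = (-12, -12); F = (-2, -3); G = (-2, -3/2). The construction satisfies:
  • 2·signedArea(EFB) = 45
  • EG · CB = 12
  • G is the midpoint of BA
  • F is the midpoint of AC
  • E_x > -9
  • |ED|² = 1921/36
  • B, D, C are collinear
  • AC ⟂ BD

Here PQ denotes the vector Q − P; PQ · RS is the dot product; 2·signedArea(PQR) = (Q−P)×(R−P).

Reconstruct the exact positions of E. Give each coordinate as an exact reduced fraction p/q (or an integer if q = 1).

1. E_x = -26/3  [2·signedArea(EFB) = 45 ∩ EG · CB = 12]
2. E_y = -11/2  [2·signedArea(EFB) = 45 ∩ EG · CB = 12]
   → E = (-26/3, -11/2)

E = (-26/3, -11/2)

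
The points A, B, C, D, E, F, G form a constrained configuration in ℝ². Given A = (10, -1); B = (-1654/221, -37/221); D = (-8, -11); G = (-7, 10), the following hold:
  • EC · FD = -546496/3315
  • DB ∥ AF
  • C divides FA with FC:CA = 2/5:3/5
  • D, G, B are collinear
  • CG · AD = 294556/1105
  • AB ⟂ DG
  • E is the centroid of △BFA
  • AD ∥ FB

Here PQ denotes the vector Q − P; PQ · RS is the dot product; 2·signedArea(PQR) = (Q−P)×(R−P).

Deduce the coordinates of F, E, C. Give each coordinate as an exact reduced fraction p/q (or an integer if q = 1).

C = (11392/1105, 6077/1105)
E = (960/221, 1915/663)
F = (2324/221, 2173/221)

1. F_x = 2324/221  [AD ∥ FB ∩ DB ∥ AF]
2. F_y = 2173/221  [AD ∥ FB ∩ DB ∥ AF]
   → F = (2324/221, 2173/221)
3. E_x = 960/221  [E is the centroid of △BFA]
4. E_y = 1915/663  [E is the centroid of △BFA]
   → E = (960/221, 1915/663)
5. C_x = 11392/1105  [C divides FA with FC:CA = 2/5:3/5]
6. C_y = 6077/1105  [C divides FA with FC:CA = 2/5:3/5]
   → C = (11392/1105, 6077/1105)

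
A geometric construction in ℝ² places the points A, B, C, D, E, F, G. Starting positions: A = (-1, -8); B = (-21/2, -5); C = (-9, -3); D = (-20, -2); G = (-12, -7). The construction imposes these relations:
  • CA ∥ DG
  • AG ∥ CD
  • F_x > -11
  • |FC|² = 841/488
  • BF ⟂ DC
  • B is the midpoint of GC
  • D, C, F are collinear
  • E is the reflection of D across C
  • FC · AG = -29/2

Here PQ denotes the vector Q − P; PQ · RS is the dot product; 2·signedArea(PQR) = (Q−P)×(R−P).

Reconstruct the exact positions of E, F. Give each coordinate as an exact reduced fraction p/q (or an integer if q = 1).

1. E_x = 2  [E is the reflection of D across C]
2. E_y = -4  [E is the reflection of D across C]
   → E = (2, -4)
3. F_x = -2515/244  [D, C, F are collinear ∩ BF ⟂ DC]
4. F_y = -703/244  [D, C, F are collinear ∩ BF ⟂ DC]
   → F = (-2515/244, -703/244)

E = (2, -4)
F = (-2515/244, -703/244)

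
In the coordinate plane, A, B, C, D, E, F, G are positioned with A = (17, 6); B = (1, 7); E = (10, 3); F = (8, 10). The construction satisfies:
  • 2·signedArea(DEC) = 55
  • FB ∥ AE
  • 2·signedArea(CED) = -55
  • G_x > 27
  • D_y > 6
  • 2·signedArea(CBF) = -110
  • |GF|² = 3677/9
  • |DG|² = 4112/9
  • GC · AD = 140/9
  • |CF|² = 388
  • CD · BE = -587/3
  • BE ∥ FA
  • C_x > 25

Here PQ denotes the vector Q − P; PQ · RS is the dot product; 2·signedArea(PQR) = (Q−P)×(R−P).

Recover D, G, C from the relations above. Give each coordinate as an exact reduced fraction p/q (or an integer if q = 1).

1. C_x = 26  [line -3·x + 7·y + 64 = 0 ∩ |CF|² = 388]
2. C_y = 2  [line -3·x + 7·y + 64 = 0 ∩ |CF|² = 388]
   → C = (26, 2)
3. D_x = 19/3  [2·signedArea(DEC) = 55 ∩ CD · BE = -587/3]
4. D_y = 20/3  [2·signedArea(DEC) = 55 ∩ CD · BE = -587/3]
   → D = (19/3, 20/3)
5. G_x = 83/3  [line 32/3·x + -2/3·y + -2624/9 = 0 ∩ |DG|² = 4112/9]
6. G_y = 16/3  [line 32/3·x + -2/3·y + -2624/9 = 0 ∩ |DG|² = 4112/9]
   → G = (83/3, 16/3)

C = (26, 2)
D = (19/3, 20/3)
G = (83/3, 16/3)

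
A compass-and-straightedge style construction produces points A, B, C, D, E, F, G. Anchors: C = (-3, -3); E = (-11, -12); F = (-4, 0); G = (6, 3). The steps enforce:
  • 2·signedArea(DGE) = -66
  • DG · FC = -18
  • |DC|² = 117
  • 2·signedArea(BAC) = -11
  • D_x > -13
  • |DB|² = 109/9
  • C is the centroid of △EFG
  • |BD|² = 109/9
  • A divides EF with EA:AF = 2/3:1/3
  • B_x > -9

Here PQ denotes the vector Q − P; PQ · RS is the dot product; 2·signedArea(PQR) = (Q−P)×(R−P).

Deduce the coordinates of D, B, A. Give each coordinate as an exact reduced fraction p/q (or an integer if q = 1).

1. D_x = -12  [DG · FC = -18 ∩ 2·signedArea(DGE) = -66]
2. D_y = -9  [DG · FC = -18 ∩ 2·signedArea(DGE) = -66]
   → D = (-12, -9)
3. A_x = -19/3  [A divides EF with EA:AF = 2/3:1/3]
4. A_y = -4  [A divides EF with EA:AF = 2/3:1/3]
   → A = (-19/3, -4)
5. B_x = -26/3  [line -1·x + 10/3·y + 18 = 0 ∩ |BD|² = 109/9]
6. B_y = -8  [line -1·x + 10/3·y + 18 = 0 ∩ |BD|² = 109/9]
   → B = (-26/3, -8)

A = (-19/3, -4)
B = (-26/3, -8)
D = (-12, -9)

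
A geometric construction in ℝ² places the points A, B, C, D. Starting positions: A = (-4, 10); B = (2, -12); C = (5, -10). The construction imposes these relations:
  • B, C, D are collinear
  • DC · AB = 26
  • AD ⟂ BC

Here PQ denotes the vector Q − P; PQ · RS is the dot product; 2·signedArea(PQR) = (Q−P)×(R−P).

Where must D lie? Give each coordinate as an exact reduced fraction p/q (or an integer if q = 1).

1. D_x = 8  [B, C, D are collinear ∩ AD ⟂ BC]
2. D_y = -8  [B, C, D are collinear ∩ AD ⟂ BC]
   → D = (8, -8)

D = (8, -8)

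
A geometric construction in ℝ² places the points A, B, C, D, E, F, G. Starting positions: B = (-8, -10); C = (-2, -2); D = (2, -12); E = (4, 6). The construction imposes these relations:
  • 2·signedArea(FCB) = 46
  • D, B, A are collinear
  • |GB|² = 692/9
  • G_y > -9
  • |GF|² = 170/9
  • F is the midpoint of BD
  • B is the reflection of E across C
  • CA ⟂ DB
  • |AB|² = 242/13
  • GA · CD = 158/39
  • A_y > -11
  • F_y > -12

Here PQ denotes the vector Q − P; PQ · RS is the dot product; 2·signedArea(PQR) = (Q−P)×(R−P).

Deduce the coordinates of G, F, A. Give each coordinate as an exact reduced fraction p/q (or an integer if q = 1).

1. F_x = -3  [F is the midpoint of BD]
2. F_y = -11  [F is the midpoint of BD]
   → F = (-3, -11)
3. A_x = -49/13  [D, B, A are collinear ∩ CA ⟂ DB]
4. A_y = -141/13  [D, B, A are collinear ∩ CA ⟂ DB]
   → A = (-49/13, -141/13)
5. G_x = 2/3  [line -4·x + 10·y + 268/3 = 0 ∩ |GF|² = 170/9]
6. G_y = -26/3  [line -4·x + 10·y + 268/3 = 0 ∩ |GF|² = 170/9]
   → G = (2/3, -26/3)

A = (-49/13, -141/13)
F = (-3, -11)
G = (2/3, -26/3)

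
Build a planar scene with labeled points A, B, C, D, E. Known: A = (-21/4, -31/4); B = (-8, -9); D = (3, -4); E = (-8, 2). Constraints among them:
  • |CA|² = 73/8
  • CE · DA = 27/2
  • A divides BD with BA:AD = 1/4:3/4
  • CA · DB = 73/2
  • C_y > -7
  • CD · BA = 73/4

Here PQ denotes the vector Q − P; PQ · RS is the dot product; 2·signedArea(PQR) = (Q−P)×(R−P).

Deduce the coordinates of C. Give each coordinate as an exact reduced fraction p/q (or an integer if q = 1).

C = (-5/2, -13/2)

1. C_x = -5/2  [line 11·x + 5·y + 60 = 0 ∩ |CA|² = 73/8]
2. C_y = -13/2  [line 11·x + 5·y + 60 = 0 ∩ |CA|² = 73/8]
   → C = (-5/2, -13/2)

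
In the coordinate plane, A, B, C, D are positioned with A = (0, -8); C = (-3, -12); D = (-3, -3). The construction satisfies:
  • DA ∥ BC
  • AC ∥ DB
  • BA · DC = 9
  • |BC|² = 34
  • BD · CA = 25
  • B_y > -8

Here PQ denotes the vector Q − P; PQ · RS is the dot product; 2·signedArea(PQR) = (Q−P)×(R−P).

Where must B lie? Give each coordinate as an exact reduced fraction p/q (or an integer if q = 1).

1. B_x = -6  [DA ∥ BC ∩ AC ∥ DB]
2. B_y = -7  [DA ∥ BC ∩ AC ∥ DB]
   → B = (-6, -7)

B = (-6, -7)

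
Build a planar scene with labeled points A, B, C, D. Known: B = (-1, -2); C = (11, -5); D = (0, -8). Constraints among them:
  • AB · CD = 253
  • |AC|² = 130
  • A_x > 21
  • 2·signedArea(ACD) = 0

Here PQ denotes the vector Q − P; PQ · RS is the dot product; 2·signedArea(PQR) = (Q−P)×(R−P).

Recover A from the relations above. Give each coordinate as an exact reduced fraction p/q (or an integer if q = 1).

A = (22, -2)

1. A_x = 22  [2·signedArea(ACD) = 0 ∩ AB · CD = 253]
2. A_y = -2  [2·signedArea(ACD) = 0 ∩ AB · CD = 253]
   → A = (22, -2)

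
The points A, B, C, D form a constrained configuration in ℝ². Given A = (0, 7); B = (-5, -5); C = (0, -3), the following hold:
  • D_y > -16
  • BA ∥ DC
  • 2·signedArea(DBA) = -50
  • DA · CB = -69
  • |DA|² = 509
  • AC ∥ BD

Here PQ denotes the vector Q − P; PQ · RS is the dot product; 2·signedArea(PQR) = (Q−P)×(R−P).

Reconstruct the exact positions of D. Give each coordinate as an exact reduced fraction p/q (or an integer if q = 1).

1. D_x = -5  [BA ∥ DC ∩ AC ∥ BD]
2. D_y = -15  [BA ∥ DC ∩ AC ∥ BD]
   → D = (-5, -15)

D = (-5, -15)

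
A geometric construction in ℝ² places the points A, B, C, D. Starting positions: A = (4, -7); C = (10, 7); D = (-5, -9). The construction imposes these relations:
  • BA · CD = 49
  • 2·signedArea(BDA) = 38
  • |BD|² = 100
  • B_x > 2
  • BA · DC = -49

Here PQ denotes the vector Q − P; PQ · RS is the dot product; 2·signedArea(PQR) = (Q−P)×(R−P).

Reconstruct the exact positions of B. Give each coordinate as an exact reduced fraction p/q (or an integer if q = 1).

1. B_x = 3  [BA · CD = 49 ∩ 2·signedArea(BDA) = 38]
2. B_y = -3  [BA · CD = 49 ∩ 2·signedArea(BDA) = 38]
   → B = (3, -3)

B = (3, -3)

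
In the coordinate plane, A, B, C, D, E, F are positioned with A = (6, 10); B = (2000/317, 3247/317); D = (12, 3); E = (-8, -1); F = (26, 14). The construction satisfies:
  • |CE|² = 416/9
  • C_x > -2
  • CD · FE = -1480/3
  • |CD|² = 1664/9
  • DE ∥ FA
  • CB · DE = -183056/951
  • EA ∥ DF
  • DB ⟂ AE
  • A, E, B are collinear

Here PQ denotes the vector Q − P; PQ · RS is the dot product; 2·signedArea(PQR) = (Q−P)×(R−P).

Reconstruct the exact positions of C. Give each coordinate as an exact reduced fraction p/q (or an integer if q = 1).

C = (-4/3, 1/3)

1. C_x = -4/3  [CD · FE = -1480/3 ∩ CB · DE = -183056/951]
2. C_y = 1/3  [CD · FE = -1480/3 ∩ CB · DE = -183056/951]
   → C = (-4/3, 1/3)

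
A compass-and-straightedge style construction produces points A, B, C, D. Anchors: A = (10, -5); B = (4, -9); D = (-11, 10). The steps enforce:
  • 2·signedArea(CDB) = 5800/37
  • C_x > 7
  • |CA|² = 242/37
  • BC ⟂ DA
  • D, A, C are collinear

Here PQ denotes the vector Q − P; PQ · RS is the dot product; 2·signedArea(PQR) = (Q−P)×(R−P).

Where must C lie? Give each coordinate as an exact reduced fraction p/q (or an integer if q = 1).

1. C_x = 293/37  [D, A, C are collinear ∩ BC ⟂ DA]
2. C_y = -130/37  [D, A, C are collinear ∩ BC ⟂ DA]
   → C = (293/37, -130/37)

C = (293/37, -130/37)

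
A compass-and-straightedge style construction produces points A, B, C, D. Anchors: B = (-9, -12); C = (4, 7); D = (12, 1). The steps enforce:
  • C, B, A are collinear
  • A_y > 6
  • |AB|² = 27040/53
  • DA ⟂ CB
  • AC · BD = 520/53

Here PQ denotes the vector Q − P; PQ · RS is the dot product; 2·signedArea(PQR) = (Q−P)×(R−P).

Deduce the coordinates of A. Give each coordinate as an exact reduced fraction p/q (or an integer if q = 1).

1. A_x = 199/53  [C, B, A are collinear ∩ DA ⟂ CB]
2. A_y = 352/53  [C, B, A are collinear ∩ DA ⟂ CB]
   → A = (199/53, 352/53)

A = (199/53, 352/53)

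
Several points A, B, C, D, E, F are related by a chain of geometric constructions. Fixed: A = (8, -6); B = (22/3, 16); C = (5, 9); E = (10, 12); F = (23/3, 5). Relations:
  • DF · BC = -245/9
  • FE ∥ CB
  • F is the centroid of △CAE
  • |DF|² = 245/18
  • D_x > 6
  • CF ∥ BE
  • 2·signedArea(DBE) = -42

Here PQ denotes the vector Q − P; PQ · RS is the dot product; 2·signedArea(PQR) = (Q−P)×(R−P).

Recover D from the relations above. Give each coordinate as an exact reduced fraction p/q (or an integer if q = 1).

D = (13/2, 3/2)

1. D_x = 13/2  [DF · BC = -245/9 ∩ 2·signedArea(DBE) = -42]
2. D_y = 3/2  [DF · BC = -245/9 ∩ 2·signedArea(DBE) = -42]
   → D = (13/2, 3/2)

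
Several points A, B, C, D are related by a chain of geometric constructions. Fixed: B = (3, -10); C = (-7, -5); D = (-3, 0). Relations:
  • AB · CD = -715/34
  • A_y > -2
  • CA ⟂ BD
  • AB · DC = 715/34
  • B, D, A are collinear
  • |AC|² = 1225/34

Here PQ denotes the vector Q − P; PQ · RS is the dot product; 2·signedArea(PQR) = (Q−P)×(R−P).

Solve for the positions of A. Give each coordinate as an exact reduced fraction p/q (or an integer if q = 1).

A = (-63/34, -65/34)

1. A_x = -63/34  [B, D, A are collinear ∩ CA ⟂ BD]
2. A_y = -65/34  [B, D, A are collinear ∩ CA ⟂ BD]
   → A = (-63/34, -65/34)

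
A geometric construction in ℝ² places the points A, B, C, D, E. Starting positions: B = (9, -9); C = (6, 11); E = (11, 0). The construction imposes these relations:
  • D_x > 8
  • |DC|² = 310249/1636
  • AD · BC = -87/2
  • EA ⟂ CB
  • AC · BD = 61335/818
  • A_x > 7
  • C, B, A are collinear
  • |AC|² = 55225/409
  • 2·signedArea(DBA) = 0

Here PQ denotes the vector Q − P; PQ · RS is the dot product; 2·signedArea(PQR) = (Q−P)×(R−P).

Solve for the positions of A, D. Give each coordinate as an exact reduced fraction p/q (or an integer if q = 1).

1. A_x = 3159/409  [C, B, A are collinear ∩ EA ⟂ CB]
2. A_y = -201/409  [C, B, A are collinear ∩ EA ⟂ CB]
   → A = (3159/409, -201/409)
3. D_x = 6579/818  [2·signedArea(DBA) = 0 ∩ AD · BC = -87/2]
4. D_y = -1071/409  [2·signedArea(DBA) = 0 ∩ AD · BC = -87/2]
   → D = (6579/818, -1071/409)

A = (3159/409, -201/409)
D = (6579/818, -1071/409)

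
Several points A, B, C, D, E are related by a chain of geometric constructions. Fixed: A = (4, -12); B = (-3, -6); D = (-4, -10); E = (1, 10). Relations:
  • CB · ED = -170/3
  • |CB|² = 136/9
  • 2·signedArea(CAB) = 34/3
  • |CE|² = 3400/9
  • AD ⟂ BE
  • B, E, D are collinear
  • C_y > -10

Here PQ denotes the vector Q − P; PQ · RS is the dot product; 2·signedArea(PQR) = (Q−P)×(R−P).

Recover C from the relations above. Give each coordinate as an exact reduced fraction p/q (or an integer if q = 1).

C = (-1, -28/3)

1. C_x = -1  [2·signedArea(CAB) = 34/3 ∩ CB · ED = -170/3]
2. C_y = -28/3  [2·signedArea(CAB) = 34/3 ∩ CB · ED = -170/3]
   → C = (-1, -28/3)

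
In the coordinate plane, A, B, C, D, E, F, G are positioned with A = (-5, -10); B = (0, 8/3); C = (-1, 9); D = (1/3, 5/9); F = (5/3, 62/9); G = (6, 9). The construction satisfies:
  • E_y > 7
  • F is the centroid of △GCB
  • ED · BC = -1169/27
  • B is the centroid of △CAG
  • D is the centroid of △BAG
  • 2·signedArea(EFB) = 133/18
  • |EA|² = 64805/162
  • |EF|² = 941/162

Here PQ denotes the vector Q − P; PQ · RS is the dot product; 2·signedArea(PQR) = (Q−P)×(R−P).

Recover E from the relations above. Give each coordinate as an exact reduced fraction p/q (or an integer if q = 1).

E = (23/6, 143/18)

1. E_x = 23/6  [2·signedArea(EFB) = 133/18 ∩ ED · BC = -1169/27]
2. E_y = 143/18  [2·signedArea(EFB) = 133/18 ∩ ED · BC = -1169/27]
   → E = (23/6, 143/18)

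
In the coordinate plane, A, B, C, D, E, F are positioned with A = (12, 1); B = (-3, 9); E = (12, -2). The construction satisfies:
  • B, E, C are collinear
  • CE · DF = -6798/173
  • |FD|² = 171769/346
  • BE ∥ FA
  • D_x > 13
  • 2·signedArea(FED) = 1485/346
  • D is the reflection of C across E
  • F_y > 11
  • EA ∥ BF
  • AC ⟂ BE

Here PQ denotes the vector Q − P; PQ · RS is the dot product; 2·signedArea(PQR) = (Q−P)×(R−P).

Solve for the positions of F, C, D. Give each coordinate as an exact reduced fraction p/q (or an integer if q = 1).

1. F_x = -3  [BE ∥ FA ∩ EA ∥ BF]
2. F_y = 12  [BE ∥ FA ∩ EA ∥ BF]
   → F = (-3, 12)
3. C_x = 3657/346  [B, E, C are collinear ∩ AC ⟂ BE]
4. C_y = -329/346  [B, E, C are collinear ∩ AC ⟂ BE]
   → C = (3657/346, -329/346)
5. D_x = 4647/346  [D is the reflection of C across E]
6. D_y = -1055/346  [D is the reflection of C across E]
   → D = (4647/346, -1055/346)

C = (3657/346, -329/346)
D = (4647/346, -1055/346)
F = (-3, 12)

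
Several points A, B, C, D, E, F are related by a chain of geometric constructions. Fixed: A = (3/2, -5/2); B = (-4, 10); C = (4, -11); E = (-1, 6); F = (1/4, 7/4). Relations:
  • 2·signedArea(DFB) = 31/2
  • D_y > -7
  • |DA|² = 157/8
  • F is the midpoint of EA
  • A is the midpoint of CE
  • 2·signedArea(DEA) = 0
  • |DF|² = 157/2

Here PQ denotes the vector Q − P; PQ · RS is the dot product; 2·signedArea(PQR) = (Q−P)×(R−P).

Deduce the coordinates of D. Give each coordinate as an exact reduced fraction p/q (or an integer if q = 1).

1. D_x = 11/4  [2·signedArea(DEA) = 0 ∩ 2·signedArea(DFB) = 31/2]
2. D_y = -27/4  [2·signedArea(DEA) = 0 ∩ 2·signedArea(DFB) = 31/2]
   → D = (11/4, -27/4)

D = (11/4, -27/4)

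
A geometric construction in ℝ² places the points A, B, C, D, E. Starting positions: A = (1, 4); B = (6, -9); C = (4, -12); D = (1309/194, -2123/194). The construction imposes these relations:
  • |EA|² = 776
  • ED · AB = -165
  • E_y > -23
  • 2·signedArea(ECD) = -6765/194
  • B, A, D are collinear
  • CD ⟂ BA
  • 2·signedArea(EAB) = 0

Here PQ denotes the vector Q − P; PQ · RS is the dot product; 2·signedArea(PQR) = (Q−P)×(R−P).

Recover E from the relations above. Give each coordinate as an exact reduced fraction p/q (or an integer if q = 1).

E = (11, -22)

1. E_x = 11  [2·signedArea(EAB) = 0 ∩ ED · AB = -165]
2. E_y = -22  [2·signedArea(EAB) = 0 ∩ ED · AB = -165]
   → E = (11, -22)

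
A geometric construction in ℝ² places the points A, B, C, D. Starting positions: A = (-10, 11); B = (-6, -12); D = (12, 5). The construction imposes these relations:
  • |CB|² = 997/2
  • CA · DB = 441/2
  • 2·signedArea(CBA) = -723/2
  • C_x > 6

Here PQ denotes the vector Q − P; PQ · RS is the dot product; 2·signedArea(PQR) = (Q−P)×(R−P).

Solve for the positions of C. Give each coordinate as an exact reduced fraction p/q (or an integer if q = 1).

C = (13/2, 13/2)

1. C_x = 13/2  [CA · DB = 441/2 ∩ 2·signedArea(CBA) = -723/2]
2. C_y = 13/2  [CA · DB = 441/2 ∩ 2·signedArea(CBA) = -723/2]
   → C = (13/2, 13/2)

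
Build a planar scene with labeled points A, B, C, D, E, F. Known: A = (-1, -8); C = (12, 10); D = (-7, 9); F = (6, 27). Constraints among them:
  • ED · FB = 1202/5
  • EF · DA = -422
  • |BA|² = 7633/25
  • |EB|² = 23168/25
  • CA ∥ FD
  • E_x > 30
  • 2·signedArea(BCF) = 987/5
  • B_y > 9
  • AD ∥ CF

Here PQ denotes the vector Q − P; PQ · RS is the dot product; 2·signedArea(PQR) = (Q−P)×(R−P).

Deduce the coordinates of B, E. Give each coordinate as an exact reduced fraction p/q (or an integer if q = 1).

B = (3/5, 47/5)
E = (31, 11)

1. B_x = 3/5  [line -17·x + -6·y + 333/5 = 0 ∩ |BA|² = 7633/25]
2. B_y = 47/5  [line -17·x + -6·y + 333/5 = 0 ∩ |BA|² = 7633/25]
   → B = (3/5, 47/5)
3. E_x = 31  [ED · FB = 1202/5 ∩ EF · DA = -422]
4. E_y = 11  [ED · FB = 1202/5 ∩ EF · DA = -422]
   → E = (31, 11)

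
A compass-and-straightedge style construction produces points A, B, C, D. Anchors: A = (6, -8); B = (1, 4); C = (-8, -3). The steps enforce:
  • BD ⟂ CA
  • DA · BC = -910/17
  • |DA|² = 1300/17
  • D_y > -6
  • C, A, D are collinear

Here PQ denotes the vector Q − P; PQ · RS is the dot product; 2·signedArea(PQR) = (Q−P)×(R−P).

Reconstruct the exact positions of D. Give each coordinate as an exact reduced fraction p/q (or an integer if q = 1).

1. D_x = -38/17  [C, A, D are collinear ∩ BD ⟂ CA]
2. D_y = -86/17  [C, A, D are collinear ∩ BD ⟂ CA]
   → D = (-38/17, -86/17)

D = (-38/17, -86/17)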